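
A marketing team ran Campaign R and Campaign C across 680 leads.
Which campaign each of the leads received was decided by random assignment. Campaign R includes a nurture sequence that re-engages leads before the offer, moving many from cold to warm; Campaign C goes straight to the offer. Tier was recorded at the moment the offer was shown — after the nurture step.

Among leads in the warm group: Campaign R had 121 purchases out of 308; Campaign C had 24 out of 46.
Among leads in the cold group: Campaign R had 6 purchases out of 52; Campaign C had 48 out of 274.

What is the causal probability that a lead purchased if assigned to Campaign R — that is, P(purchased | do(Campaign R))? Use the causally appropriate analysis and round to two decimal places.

Engagement tier is downstream of the campaign. One should not condition on a consequence of treatment, so the overall rates are the right comparison.
So P(outcome | do(Campaign R)) is just the pooled rate for Campaign R: 127/360 = 0.353.

0.35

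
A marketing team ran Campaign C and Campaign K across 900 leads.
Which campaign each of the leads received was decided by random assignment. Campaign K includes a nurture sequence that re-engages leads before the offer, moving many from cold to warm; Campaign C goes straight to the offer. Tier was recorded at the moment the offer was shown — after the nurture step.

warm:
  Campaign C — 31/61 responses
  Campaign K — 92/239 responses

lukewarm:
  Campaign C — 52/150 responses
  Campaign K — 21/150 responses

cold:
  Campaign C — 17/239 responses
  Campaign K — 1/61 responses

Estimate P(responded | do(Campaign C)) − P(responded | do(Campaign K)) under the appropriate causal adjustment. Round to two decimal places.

Campaign C is higher inside every engagement tier stratum but Campaign K is higher in aggregate. Whether to stratify depends on how engagement tier relates to the campaign.
The distribution of engagement tier is itself part of what the campaign does — it is an intermediate outcome. Holding it fixed would remove that part of the effect; the total effect is the pooled difference.
The causal difference is the pooled difference: 0.222 − 0.253 = -0.031.

-0.03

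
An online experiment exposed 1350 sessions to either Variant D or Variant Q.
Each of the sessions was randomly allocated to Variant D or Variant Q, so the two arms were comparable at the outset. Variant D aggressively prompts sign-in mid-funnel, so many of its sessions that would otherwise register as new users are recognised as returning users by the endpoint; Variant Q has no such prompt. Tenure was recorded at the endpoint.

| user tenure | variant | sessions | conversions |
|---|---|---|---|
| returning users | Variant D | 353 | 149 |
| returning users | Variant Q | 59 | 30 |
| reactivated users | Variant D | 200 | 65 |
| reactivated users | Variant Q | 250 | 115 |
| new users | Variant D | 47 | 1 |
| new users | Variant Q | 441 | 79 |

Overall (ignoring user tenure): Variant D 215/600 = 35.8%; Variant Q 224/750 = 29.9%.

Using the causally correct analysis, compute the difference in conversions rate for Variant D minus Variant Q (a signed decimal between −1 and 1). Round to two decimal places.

Variant Q is higher inside every user tenure stratum but Variant D is higher in aggregate. Whether to stratify depends on how user tenure relates to the variant.
User tenure is downstream of the variant. One should not condition on a consequence of treatment, so the overall rates are the right comparison.
The causal difference is the pooled difference: 0.358 − 0.299 = +0.060.

+0.06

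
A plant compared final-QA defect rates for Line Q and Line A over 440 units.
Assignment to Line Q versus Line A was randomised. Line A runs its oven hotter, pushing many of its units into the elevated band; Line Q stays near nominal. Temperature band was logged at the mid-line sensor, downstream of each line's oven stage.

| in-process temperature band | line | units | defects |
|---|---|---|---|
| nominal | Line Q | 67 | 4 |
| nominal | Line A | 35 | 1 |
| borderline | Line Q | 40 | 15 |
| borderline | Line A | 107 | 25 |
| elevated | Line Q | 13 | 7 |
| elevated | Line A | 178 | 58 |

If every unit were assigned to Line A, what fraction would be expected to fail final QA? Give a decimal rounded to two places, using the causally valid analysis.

0.26

In-process temperature band is recorded after the line and is itself shifted by it — it sits on the causal path from line to outcome. Conditioning on a mediator would strip out part of the effect we want; the pooled comparison gives the total causal effect.
So P(outcome | do(Line A)) is just the pooled rate for Line A: 84/320 = 0.263.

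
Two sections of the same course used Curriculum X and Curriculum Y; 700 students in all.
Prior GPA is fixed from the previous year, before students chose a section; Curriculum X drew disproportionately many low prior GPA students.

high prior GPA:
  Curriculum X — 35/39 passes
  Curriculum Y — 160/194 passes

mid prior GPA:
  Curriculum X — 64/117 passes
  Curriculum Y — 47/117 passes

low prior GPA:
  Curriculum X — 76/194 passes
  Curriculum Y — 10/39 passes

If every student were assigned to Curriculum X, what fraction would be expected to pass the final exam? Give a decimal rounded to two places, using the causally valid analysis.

0.61

The prior GPA band-specific comparison favours Curriculum X throughout, but the pooled figures favour Curriculum Y. The question is whether to condition on prior GPA band.
Nothing the teaching method does changes prior GPA band; the imbalance is an allocation artefact. With prior GPA band also predicting the outcome, the pooled figure is confounded, and the within-stratum comparison is the causal one.
Standardising Curriculum X to the population prior GPA band mix: 0.333·35/39 + 0.334·64/117 + 0.333·76/194 = 0.612.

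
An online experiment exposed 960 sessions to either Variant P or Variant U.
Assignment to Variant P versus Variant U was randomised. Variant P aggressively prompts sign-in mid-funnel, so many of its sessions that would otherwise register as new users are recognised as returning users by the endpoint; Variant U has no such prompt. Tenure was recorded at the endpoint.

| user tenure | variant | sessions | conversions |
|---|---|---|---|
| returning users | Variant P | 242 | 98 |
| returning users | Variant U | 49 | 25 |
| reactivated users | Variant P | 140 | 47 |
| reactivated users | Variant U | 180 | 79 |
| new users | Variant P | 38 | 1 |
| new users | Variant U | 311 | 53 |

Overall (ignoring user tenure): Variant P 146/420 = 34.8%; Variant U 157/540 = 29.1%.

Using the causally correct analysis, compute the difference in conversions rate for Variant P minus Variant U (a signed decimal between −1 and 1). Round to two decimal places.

The user tenure-specific comparison favours Variant U throughout, but the pooled figures favour Variant P. The question is whether to condition on user tenure.
User tenure is recorded after the variant and is itself shifted by it — it sits on the causal path from variant to outcome. Conditioning on a mediator would strip out part of the effect we want; the pooled comparison gives the total causal effect.
The causal difference is the pooled difference: 0.348 − 0.291 = +0.057.

+0.06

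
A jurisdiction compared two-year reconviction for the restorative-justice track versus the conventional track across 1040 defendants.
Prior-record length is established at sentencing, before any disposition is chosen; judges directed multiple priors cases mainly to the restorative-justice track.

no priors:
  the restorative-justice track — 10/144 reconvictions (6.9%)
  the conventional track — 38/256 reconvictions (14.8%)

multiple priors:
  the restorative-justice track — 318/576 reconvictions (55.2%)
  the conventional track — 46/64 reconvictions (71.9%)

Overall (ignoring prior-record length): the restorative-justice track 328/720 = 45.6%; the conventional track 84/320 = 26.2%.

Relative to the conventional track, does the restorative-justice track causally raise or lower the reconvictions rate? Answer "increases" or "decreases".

The prior-record length-specific comparison favours the restorative-justice track throughout, but the pooled figures favour the conventional track. The question is whether to condition on prior-record length.
Prior-record length is set before the disposition has any effect — it is not caused by the disposition — and it independently drives the outcome. That makes it a confounder, so the causal comparison is within prior-record length levels.
Within each level — no priors: 6.9% vs 14.8%; multiple priors: 55.2% vs 71.9% — the restorative-justice track is lower every time.

decreases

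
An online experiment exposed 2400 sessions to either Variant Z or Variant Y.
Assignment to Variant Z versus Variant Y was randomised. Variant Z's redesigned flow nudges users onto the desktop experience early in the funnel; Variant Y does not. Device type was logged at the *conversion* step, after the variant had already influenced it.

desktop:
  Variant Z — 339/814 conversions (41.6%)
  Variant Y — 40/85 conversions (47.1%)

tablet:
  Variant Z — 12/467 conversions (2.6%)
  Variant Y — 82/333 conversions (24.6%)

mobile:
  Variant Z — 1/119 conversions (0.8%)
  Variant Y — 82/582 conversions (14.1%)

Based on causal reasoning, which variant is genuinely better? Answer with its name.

Variant Z

The stratified and pooled comparisons disagree (Variant Y wins within each device type; Variant Z wins overall), so the answer turns on the causal role of device type.
Device type is recorded after the variant and is itself shifted by it — it sits on the causal path from variant to outcome. Conditioning on a mediator would strip out part of the effect we want; the pooled comparison gives the total causal effect.
Pooled: Variant Z 25.1% vs Variant Y 20.4%; Variant Z is higher overall.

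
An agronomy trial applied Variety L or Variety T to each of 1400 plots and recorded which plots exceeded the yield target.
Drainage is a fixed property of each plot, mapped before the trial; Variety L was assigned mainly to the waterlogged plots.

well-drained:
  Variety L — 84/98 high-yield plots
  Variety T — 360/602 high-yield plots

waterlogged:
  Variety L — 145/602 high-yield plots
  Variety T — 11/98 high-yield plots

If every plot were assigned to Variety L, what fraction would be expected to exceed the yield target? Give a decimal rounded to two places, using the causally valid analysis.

The stratified and pooled comparisons disagree (Variety L wins within each field drainage; Variety T wins overall), so the answer turns on the causal role of field drainage.
Field drainage is set before the variety has any effect — it is not caused by the variety — and it independently drives the outcome. That makes it a confounder, so the causal comparison is within field drainage levels.
Standardising Variety L to the population field drainage mix: 0.500·84/98 + 0.500·145/602 = 0.549.

0.55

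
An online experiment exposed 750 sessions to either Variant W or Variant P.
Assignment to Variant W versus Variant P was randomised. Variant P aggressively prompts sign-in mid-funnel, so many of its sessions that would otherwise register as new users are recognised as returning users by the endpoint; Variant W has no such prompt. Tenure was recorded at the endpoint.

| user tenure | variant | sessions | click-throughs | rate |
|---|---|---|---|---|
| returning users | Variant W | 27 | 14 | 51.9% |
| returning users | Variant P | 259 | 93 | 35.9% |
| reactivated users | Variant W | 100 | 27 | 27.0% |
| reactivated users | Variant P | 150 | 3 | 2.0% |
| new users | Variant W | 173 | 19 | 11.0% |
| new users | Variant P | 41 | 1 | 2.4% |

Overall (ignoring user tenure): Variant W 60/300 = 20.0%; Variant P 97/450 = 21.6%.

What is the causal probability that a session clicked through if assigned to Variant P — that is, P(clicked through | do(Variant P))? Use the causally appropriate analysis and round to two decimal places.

User tenure is recorded after the variant and is itself shifted by it — it sits on the causal path from variant to outcome. Conditioning on a mediator would strip out part of the effect we want; the pooled comparison gives the total causal effect.
So P(outcome | do(Variant P)) is just the pooled rate for Variant P: 97/450 = 0.216.

0.22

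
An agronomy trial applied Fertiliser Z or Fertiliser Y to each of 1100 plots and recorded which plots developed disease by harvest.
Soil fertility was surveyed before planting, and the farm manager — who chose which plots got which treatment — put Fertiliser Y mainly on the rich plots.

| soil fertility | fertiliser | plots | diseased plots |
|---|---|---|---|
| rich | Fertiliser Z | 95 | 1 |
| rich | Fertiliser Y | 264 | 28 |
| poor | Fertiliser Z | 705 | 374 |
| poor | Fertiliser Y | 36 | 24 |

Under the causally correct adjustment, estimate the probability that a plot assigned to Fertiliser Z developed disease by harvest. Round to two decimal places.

Within every soil fertility level Fertiliser Z has the lower rate, yet pooled Fertiliser Y does — Simpson's reversal.
Here soil fertility is a common cause — it drives both which fertiliser a case falls under and the outcome. The crude comparison mixes populations; the stratum-specific rates are the causally relevant ones.
Standardising Fertiliser Z to the population soil fertility mix: 0.326·1/95 + 0.674·374/705 = 0.361.

0.36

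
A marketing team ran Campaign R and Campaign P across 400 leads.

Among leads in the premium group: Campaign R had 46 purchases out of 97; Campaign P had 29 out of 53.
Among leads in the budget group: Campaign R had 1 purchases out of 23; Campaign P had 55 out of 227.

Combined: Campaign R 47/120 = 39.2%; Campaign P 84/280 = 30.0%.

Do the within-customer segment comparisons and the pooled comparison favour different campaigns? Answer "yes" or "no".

yes

Within each customer segment level (premium 47.4% vs 54.7%; budget 4.3% vs 24.2%), Campaign P has the higher rate every time. Pooled: 39.2% vs 30.0% — Campaign R has the higher rate overall. The two comparisons disagree.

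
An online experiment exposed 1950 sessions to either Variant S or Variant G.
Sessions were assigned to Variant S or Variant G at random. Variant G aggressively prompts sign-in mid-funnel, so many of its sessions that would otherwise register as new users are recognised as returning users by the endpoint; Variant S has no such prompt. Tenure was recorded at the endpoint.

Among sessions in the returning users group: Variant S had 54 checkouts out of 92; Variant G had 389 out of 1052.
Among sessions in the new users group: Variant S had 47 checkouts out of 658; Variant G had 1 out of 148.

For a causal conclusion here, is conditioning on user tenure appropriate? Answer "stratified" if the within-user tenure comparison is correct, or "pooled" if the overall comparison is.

Stratifying would compare variants among sessions the variants themselves sorted into user tenure groups — a form of selection on an intermediate. The unconditioned pooled rates give the total causal effect.
Pooled: Variant S 13.5% vs Variant G 32.5%; Variant G is higher overall.

pooled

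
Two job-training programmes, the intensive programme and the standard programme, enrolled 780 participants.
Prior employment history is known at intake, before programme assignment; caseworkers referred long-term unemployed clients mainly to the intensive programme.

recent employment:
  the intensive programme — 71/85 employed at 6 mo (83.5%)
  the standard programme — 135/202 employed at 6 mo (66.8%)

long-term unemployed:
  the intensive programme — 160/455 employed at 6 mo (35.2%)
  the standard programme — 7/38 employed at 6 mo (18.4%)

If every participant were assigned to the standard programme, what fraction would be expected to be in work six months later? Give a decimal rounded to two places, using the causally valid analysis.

0.36

Prior employment history differs across programmes for reasons unrelated to any effect of the programme itself, and it separately predicts the outcome — a classic confounder. We must compare within prior employment history levels.
Standardising the standard programme to the population prior employment history mix: 0.368·135/202 + 0.632·7/38 = 0.362.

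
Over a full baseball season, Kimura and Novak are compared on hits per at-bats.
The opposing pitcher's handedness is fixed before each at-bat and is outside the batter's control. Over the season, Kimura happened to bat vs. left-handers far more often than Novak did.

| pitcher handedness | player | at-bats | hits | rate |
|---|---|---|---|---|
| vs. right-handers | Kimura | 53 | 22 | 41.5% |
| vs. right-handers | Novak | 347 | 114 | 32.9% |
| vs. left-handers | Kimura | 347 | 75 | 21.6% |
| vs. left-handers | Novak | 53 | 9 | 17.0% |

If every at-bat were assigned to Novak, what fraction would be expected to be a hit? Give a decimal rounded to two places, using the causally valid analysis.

Pitcher handedness differs across players for reasons unrelated to any effect of the player itself, and it separately predicts the outcome — a classic confounder. We must compare within pitcher handedness levels.
Standardising Novak to the population pitcher handedness mix: 0.500·114/347 + 0.500·9/53 = 0.249.

0.25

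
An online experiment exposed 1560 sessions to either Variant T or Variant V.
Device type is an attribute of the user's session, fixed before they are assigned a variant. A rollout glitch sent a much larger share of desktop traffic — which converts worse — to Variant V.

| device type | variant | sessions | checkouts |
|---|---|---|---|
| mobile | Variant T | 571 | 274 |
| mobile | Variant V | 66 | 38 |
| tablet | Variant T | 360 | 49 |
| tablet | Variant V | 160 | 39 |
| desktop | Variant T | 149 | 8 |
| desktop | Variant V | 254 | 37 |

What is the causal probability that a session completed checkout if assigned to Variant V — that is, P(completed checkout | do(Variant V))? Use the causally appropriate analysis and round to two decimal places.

0.35

Device type satisfies the back-door criterion: it is not a descendant of the variant, and it blocks the spurious path from variant to outcome. Adjusting for it (i.e., using the within-device type rates) gives the causal effect.
Standardising Variant V to the population device type mix: 0.408·38/66 + 0.333·39/160 + 0.258·37/254 = 0.354.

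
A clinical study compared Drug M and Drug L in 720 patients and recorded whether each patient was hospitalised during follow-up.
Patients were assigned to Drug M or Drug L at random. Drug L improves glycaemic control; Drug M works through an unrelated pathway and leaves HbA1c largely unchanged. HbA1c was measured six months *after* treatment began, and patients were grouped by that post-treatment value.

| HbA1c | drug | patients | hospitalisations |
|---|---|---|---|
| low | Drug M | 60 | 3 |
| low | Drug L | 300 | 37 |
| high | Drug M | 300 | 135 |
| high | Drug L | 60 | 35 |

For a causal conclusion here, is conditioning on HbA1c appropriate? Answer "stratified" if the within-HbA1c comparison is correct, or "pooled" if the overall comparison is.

pooled

Drug M is lower inside every HbA1c stratum but Drug L is lower in aggregate. Whether to stratify depends on how HbA1c relates to the drug.
HbA1c is downstream of the drug. One should not condition on a consequence of treatment, so the overall rates are the right comparison.
Pooled: Drug M 38.3% vs Drug L 20.0%; Drug L is lower overall.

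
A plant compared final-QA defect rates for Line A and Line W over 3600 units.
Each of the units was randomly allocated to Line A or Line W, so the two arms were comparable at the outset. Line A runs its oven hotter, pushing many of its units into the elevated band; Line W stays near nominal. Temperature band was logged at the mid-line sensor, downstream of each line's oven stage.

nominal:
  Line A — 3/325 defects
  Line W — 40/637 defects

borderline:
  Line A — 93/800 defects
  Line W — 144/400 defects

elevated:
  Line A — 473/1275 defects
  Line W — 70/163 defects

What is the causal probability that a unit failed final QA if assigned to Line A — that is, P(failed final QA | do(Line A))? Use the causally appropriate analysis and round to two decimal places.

The distribution of in-process temperature band is itself part of what the line does — it is an intermediate outcome. Holding it fixed would remove that part of the effect; the total effect is the pooled difference.
So P(outcome | do(Line A)) is just the pooled rate for Line A: 569/2400 = 0.237.

0.24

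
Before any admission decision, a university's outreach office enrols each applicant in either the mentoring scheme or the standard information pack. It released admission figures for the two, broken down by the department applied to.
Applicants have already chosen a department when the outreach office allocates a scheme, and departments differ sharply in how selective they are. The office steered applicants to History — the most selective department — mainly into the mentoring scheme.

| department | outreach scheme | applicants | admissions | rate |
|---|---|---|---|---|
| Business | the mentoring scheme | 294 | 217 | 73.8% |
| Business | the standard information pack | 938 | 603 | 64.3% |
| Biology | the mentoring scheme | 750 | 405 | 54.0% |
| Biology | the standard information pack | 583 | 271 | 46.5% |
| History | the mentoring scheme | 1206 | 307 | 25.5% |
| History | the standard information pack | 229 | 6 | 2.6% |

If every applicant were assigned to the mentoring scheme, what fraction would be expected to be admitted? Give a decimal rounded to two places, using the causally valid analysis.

The department-specific comparison favours the mentoring scheme throughout, but the pooled figures favour the standard information pack. The question is whether to condition on department.
Department is set before the outreach scheme has any effect — it is not caused by the outreach scheme — and it independently drives the outcome. That makes it a confounder, so the causal comparison is within department levels.
Standardising the mentoring scheme to the population department mix: 0.308·217/294 + 0.333·405/750 + 0.359·307/1206 = 0.499.

0.50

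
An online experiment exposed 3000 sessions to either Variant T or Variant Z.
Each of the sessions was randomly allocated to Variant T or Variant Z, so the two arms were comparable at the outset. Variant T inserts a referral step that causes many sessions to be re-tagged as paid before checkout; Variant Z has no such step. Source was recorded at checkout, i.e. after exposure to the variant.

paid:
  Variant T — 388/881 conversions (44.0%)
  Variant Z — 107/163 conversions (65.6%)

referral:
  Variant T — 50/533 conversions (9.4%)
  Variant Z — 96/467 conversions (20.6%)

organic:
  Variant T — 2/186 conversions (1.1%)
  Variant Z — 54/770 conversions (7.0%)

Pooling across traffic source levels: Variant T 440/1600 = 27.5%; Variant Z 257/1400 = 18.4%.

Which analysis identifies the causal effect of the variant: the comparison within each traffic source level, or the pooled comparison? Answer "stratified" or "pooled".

pooled

Stratifying would compare variants among sessions the variants themselves sorted into traffic source groups — a form of selection on an intermediate. The unconditioned pooled rates give the total causal effect.
Pooled: Variant T 27.5% vs Variant Z 18.4%; Variant T is higher overall.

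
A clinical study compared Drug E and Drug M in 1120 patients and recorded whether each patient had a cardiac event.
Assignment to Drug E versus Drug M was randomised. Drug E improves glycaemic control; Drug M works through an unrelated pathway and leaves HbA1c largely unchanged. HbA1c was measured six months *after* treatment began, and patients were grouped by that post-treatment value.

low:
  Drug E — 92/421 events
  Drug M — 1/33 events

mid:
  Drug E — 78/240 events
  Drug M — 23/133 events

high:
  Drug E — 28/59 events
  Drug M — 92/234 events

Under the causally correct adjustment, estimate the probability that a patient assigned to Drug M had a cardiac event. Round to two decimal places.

0.29

Because the drug influences HbA1c, HbA1c is a post-treatment mediator, not a confounder. Stratifying on it would bias the estimate; the causal effect is the crude pooled difference.
So P(outcome | do(Drug M)) is just the pooled rate for Drug M: 116/400 = 0.290.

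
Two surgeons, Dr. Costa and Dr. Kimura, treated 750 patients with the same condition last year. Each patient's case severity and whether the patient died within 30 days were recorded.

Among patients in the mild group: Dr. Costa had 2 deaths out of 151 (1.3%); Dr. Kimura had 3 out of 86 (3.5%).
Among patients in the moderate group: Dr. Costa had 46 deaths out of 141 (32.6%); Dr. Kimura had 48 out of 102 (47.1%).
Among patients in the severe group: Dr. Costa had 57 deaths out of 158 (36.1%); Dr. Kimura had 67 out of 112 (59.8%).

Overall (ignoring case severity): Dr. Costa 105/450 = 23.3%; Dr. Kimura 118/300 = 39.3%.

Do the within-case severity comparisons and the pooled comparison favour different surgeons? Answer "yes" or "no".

Within each case severity level (mild 1.3% vs 3.5%; moderate 32.6% vs 47.1%; severe 36.1% vs 59.8%), Dr. Costa has the lower rate every time. Pooled: 23.3% vs 39.3% — Dr. Costa has the lower rate overall. They agree.

no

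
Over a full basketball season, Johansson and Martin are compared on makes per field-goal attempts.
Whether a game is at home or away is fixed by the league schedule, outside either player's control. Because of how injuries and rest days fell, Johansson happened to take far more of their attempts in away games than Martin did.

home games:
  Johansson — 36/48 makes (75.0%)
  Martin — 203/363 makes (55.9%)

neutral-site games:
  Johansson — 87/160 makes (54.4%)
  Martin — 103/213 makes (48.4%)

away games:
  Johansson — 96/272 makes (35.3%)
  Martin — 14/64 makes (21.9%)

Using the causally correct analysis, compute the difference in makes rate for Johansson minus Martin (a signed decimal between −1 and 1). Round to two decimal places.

The game venue-specific comparison favours Johansson throughout, but the pooled figures favour Martin. The question is whether to condition on game venue.
Here game venue is a common cause — it drives both which player a case falls under and the outcome. The crude comparison mixes populations; the stratum-specific rates are the causally relevant ones.
Adjusting over the population distribution of game venue: 0.367·(0.750−0.559) + 0.333·(0.544−0.484) + 0.300·(0.353−0.219) = +0.130.

+0.13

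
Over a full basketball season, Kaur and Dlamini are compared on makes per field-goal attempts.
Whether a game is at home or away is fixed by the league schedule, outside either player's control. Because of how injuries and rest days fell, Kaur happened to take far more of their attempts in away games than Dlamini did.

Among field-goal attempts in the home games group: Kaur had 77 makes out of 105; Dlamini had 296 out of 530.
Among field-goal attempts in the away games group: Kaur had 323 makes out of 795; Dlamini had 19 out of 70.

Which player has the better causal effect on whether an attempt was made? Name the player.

Kaur

The imbalance in game venue arose from how field-goal attempts were allocated, not from anything the player did; and game venue independently affects the outcome. The pooled gap is confounded — condition on game venue.
Within each level — home games: 73.3% vs 55.8%; away games: 40.6% vs 27.1% — Kaur is higher every time.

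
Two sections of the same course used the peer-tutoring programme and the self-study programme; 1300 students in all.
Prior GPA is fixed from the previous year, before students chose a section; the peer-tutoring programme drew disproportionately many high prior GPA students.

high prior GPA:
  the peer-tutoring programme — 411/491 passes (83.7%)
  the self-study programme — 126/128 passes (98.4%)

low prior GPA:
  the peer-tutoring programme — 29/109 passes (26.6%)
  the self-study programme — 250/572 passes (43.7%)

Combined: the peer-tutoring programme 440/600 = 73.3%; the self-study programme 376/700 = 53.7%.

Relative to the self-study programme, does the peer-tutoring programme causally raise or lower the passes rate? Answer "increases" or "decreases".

decreases

Prior GPA band is set before the teaching method has any effect — it is not caused by the teaching method — and it independently drives the outcome. That makes it a confounder, so the causal comparison is within prior GPA band levels.
Within each level — high prior GPA: 83.7% vs 98.4%; low prior GPA: 26.6% vs 43.7% — the self-study programme is higher every time.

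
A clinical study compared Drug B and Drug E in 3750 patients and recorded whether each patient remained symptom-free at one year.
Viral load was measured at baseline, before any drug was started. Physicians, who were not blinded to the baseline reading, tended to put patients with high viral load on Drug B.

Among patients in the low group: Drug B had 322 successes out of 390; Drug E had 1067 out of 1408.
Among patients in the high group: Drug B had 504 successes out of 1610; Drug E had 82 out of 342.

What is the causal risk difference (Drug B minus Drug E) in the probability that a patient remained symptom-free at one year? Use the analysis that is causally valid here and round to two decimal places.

Viral load satisfies the back-door criterion: it is not a descendant of the drug, and it blocks the spurious path from drug to outcome. Adjusting for it (i.e., using the within-viral load rates) gives the causal effect.
Adjusting over the population distribution of viral load: 0.479·(0.826−0.758) + 0.521·(0.313−0.240) = +0.071.

+0.07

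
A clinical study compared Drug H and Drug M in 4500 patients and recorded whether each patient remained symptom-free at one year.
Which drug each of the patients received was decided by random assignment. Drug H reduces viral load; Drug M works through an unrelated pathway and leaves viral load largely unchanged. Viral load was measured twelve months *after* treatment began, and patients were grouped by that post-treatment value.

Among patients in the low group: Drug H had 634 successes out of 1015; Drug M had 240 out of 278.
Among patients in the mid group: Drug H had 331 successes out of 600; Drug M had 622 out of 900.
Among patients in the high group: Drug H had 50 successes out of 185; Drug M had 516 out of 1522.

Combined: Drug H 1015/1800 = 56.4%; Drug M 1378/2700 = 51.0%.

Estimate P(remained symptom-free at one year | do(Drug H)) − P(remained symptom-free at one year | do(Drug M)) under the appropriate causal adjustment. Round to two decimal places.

The viral load-specific comparison favours Drug M throughout, but the pooled figures favour Drug H. The question is whether to condition on viral load.
Viral load lies on the pathway drug → viral load → outcome, so adjusting for it blocks the indirect effect. For the total causal effect of drug, use the unadjusted pooled rates.
The causal difference is the pooled difference: 0.564 − 0.510 = +0.054.

+0.05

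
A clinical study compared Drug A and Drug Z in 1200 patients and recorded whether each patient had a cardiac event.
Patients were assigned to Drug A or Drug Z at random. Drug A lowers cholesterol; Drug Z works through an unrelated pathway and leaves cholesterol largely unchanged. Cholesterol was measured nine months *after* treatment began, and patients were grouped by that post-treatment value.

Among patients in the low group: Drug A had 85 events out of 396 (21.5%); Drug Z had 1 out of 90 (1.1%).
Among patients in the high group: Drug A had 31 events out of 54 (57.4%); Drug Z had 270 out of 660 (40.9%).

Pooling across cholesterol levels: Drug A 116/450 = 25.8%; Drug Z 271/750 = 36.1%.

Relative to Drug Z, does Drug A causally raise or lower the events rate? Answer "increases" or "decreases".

Drug Z is lower inside every cholesterol stratum but Drug A is lower in aggregate. Whether to stratify depends on how cholesterol relates to the drug.
Cholesterol lies on the pathway drug → cholesterol → outcome, so adjusting for it blocks the indirect effect. For the total causal effect of drug, use the unadjusted pooled rates.
Pooled: Drug A 25.8% vs Drug Z 36.1%; Drug A is lower overall.

decreases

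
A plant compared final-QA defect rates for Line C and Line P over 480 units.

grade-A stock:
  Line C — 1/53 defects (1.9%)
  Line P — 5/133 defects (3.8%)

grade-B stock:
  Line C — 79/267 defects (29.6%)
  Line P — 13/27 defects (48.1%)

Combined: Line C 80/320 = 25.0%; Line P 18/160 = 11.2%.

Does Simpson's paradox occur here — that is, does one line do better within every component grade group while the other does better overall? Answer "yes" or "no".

Within each component grade level (grade-A stock 1.9% vs 3.8%; grade-B stock 29.6% vs 48.1%), Line C has the lower rate every time. Pooled: 25.0% vs 11.2% — Line P has the lower rate overall. The two comparisons disagree.

yes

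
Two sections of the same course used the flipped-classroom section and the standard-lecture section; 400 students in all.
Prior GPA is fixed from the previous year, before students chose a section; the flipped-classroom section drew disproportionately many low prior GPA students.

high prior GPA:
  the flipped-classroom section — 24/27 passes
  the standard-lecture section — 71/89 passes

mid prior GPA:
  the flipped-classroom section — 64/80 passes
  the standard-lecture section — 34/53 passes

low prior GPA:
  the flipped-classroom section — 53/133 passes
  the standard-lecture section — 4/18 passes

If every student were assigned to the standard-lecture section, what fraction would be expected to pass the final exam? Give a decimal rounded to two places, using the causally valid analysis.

the flipped-classroom section is higher inside every prior GPA band stratum but the standard-lecture section is higher in aggregate. Whether to stratify depends on how prior GPA band relates to the teaching method.
Prior GPA band is set before the teaching method has any effect — it is not caused by the teaching method — and it independently drives the outcome. That makes it a confounder, so the causal comparison is within prior GPA band levels.
Standardising the standard-lecture section to the population prior GPA band mix: 0.290·71/89 + 0.333·34/53 + 0.378·4/18 = 0.529.

0.53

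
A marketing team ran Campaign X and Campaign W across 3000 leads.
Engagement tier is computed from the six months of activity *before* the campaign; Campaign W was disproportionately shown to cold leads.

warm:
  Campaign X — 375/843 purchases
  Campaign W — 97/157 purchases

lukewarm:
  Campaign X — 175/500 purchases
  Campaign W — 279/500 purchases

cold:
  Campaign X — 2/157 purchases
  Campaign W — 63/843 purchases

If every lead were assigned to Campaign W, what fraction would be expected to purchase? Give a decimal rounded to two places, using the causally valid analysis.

Here engagement tier is a common cause — it drives both which campaign a case falls under and the outcome. The crude comparison mixes populations; the stratum-specific rates are the causally relevant ones.
Standardising Campaign W to the population engagement tier mix: 0.333·97/157 + 0.333·279/500 + 0.333·63/843 = 0.417.

0.42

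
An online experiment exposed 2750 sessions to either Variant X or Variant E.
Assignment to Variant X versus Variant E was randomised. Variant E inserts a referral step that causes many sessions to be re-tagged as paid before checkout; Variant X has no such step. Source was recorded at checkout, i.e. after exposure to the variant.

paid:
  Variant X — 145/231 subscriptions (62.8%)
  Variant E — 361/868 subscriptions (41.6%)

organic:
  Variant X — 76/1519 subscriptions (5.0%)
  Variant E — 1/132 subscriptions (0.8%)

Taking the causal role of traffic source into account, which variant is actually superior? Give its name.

The traffic source-specific comparison favours Variant X throughout, but the pooled figures favour Variant E. The question is whether to condition on traffic source.
Traffic source is recorded after the variant and is itself shifted by it — it sits on the causal path from variant to outcome. Conditioning on a mediator would strip out part of the effect we want; the pooled comparison gives the total causal effect.
Pooled: Variant X 12.6% vs Variant E 36.2%; Variant E is higher overall.

Variant E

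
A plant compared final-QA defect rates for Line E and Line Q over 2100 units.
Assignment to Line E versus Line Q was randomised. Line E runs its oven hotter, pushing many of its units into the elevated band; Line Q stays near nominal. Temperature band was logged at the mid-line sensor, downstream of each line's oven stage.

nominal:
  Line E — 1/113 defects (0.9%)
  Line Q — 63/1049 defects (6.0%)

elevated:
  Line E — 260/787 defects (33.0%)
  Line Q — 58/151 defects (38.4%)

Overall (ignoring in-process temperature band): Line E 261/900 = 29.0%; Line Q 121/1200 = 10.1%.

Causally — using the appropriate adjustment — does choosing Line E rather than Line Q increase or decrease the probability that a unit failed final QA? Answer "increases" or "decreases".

increases

In-process temperature band lies on the pathway line → in-process temperature band → outcome, so adjusting for it blocks the indirect effect. For the total causal effect of line, use the unadjusted pooled rates.
Pooled: Line E 29.0% vs Line Q 10.1%; Line Q is lower overall.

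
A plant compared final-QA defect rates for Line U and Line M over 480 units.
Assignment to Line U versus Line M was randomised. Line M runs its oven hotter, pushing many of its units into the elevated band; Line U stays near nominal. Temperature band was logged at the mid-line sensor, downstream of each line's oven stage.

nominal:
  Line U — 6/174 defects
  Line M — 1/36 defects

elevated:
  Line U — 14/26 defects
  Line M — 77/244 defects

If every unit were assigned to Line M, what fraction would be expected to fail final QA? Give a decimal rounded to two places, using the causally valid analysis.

0.28

The in-process temperature band-specific comparison favours Line M throughout, but the pooled figures favour Line U. The question is whether to condition on in-process temperature band.
Because the line influences in-process temperature band, in-process temperature band is a post-treatment mediator, not a confounder. Stratifying on it would bias the estimate; the causal effect is the crude pooled difference.
So P(outcome | do(Line M)) is just the pooled rate for Line M: 78/280 = 0.279.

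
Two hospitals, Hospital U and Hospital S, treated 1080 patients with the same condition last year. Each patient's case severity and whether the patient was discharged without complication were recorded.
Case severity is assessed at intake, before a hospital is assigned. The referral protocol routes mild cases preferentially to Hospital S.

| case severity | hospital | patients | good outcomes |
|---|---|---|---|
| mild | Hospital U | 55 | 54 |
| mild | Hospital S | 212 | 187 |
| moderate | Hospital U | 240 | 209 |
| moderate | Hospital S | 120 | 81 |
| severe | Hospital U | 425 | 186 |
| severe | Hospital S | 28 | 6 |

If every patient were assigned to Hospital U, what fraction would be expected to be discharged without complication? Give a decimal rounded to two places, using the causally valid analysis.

Case severity satisfies the back-door criterion: it is not a descendant of the hospital, and it blocks the spurious path from hospital to outcome. Adjusting for it (i.e., using the within-case severity rates) gives the causal effect.
Standardising Hospital U to the population case severity mix: 0.247·54/55 + 0.333·209/240 + 0.419·186/425 = 0.717.

0.72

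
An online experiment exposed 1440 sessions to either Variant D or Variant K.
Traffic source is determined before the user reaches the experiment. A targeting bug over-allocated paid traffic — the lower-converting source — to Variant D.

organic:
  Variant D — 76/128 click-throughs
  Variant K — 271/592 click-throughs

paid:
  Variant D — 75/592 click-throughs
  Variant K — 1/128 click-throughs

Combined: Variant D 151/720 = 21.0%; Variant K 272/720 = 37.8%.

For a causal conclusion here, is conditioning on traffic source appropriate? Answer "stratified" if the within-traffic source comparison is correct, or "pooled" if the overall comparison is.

stratified

The traffic source-specific comparison favours Variant D throughout, but the pooled figures favour Variant K. The question is whether to condition on traffic source.
Traffic source satisfies the back-door criterion: it is not a descendant of the variant, and it blocks the spurious path from variant to outcome. Adjusting for it (i.e., using the within-traffic source rates) gives the causal effect.
Within each level — organic: 59.4% vs 45.8%; paid: 12.7% vs 0.8% — Variant D is higher every time.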